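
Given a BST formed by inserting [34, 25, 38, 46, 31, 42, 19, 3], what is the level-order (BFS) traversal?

Tree insertion order: [34, 25, 38, 46, 31, 42, 19, 3]
Tree (level-order array): [34, 25, 38, 19, 31, None, 46, 3, None, None, None, 42]
BFS from the root, enqueuing left then right child of each popped node:
  queue [34] -> pop 34, enqueue [25, 38], visited so far: [34]
  queue [25, 38] -> pop 25, enqueue [19, 31], visited so far: [34, 25]
  queue [38, 19, 31] -> pop 38, enqueue [46], visited so far: [34, 25, 38]
  queue [19, 31, 46] -> pop 19, enqueue [3], visited so far: [34, 25, 38, 19]
  queue [31, 46, 3] -> pop 31, enqueue [none], visited so far: [34, 25, 38, 19, 31]
  queue [46, 3] -> pop 46, enqueue [42], visited so far: [34, 25, 38, 19, 31, 46]
  queue [3, 42] -> pop 3, enqueue [none], visited so far: [34, 25, 38, 19, 31, 46, 3]
  queue [42] -> pop 42, enqueue [none], visited so far: [34, 25, 38, 19, 31, 46, 3, 42]
Result: [34, 25, 38, 19, 31, 46, 3, 42]


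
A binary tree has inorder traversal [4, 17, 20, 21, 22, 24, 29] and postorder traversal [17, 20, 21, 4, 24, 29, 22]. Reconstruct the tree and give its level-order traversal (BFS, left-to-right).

Inorder:   [4, 17, 20, 21, 22, 24, 29]
Postorder: [17, 20, 21, 4, 24, 29, 22]
Algorithm: postorder visits root last, so walk postorder right-to-left;
each value is the root of the current inorder slice — split it at that
value, recurse on the right subtree first, then the left.
Recursive splits:
  root=22; inorder splits into left=[4, 17, 20, 21], right=[24, 29]
  root=29; inorder splits into left=[24], right=[]
  root=24; inorder splits into left=[], right=[]
  root=4; inorder splits into left=[], right=[17, 20, 21]
  root=21; inorder splits into left=[17, 20], right=[]
  root=20; inorder splits into left=[17], right=[]
  root=17; inorder splits into left=[], right=[]
Reconstructed level-order: [22, 4, 29, 21, 24, 20, 17]


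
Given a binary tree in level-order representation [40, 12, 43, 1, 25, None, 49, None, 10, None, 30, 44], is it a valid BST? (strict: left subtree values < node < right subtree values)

Level-order array: [40, 12, 43, 1, 25, None, 49, None, 10, None, 30, 44]
Validate using subtree bounds (lo, hi): at each node, require lo < value < hi,
then recurse left with hi=value and right with lo=value.
Preorder trace (stopping at first violation):
  at node 40 with bounds (-inf, +inf): OK
  at node 12 with bounds (-inf, 40): OK
  at node 1 with bounds (-inf, 12): OK
  at node 10 with bounds (1, 12): OK
  at node 25 with bounds (12, 40): OK
  at node 30 with bounds (25, 40): OK
  at node 43 with bounds (40, +inf): OK
  at node 49 with bounds (43, +inf): OK
  at node 44 with bounds (43, 49): OK
No violation found at any node.
Result: Valid BST


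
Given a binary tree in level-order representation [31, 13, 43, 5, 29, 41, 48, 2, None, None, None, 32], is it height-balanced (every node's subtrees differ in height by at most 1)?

Tree (level-order array): [31, 13, 43, 5, 29, 41, 48, 2, None, None, None, 32]
Definition: a tree is height-balanced if, at every node, |h(left) - h(right)| <= 1 (empty subtree has height -1).
Bottom-up per-node check:
  node 2: h_left=-1, h_right=-1, diff=0 [OK], height=0
  node 5: h_left=0, h_right=-1, diff=1 [OK], height=1
  node 29: h_left=-1, h_right=-1, diff=0 [OK], height=0
  node 13: h_left=1, h_right=0, diff=1 [OK], height=2
  node 32: h_left=-1, h_right=-1, diff=0 [OK], height=0
  node 41: h_left=0, h_right=-1, diff=1 [OK], height=1
  node 48: h_left=-1, h_right=-1, diff=0 [OK], height=0
  node 43: h_left=1, h_right=0, diff=1 [OK], height=2
  node 31: h_left=2, h_right=2, diff=0 [OK], height=3
All nodes satisfy the balance condition.
Result: Balanced


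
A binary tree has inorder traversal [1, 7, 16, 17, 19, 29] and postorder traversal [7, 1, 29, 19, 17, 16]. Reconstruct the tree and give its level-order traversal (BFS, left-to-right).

Inorder:   [1, 7, 16, 17, 19, 29]
Postorder: [7, 1, 29, 19, 17, 16]
Algorithm: postorder visits root last, so walk postorder right-to-left;
each value is the root of the current inorder slice — split it at that
value, recurse on the right subtree first, then the left.
Recursive splits:
  root=16; inorder splits into left=[1, 7], right=[17, 19, 29]
  root=17; inorder splits into left=[], right=[19, 29]
  root=19; inorder splits into left=[], right=[29]
  root=29; inorder splits into left=[], right=[]
  root=1; inorder splits into left=[], right=[7]
  root=7; inorder splits into left=[], right=[]
Reconstructed level-order: [16, 1, 17, 7, 19, 29]


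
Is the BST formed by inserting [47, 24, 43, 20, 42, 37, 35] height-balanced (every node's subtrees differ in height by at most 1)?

Tree (level-order array): [47, 24, None, 20, 43, None, None, 42, None, 37, None, 35]
Definition: a tree is height-balanced if, at every node, |h(left) - h(right)| <= 1 (empty subtree has height -1).
Bottom-up per-node check:
  node 20: h_left=-1, h_right=-1, diff=0 [OK], height=0
  node 35: h_left=-1, h_right=-1, diff=0 [OK], height=0
  node 37: h_left=0, h_right=-1, diff=1 [OK], height=1
  node 42: h_left=1, h_right=-1, diff=2 [FAIL (|1--1|=2 > 1)], height=2
  node 43: h_left=2, h_right=-1, diff=3 [FAIL (|2--1|=3 > 1)], height=3
  node 24: h_left=0, h_right=3, diff=3 [FAIL (|0-3|=3 > 1)], height=4
  node 47: h_left=4, h_right=-1, diff=5 [FAIL (|4--1|=5 > 1)], height=5
Node 42 violates the condition: |1 - -1| = 2 > 1.
Result: Not balanced


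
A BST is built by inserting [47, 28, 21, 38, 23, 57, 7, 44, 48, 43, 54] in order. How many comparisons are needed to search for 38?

Search path for 38: 47 -> 28 -> 38
Found: True
Comparisons: 3


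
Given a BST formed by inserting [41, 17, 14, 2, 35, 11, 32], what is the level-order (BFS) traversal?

Tree insertion order: [41, 17, 14, 2, 35, 11, 32]
Tree (level-order array): [41, 17, None, 14, 35, 2, None, 32, None, None, 11]
BFS from the root, enqueuing left then right child of each popped node:
  queue [41] -> pop 41, enqueue [17], visited so far: [41]
  queue [17] -> pop 17, enqueue [14, 35], visited so far: [41, 17]
  queue [14, 35] -> pop 14, enqueue [2], visited so far: [41, 17, 14]
  queue [35, 2] -> pop 35, enqueue [32], visited so far: [41, 17, 14, 35]
  queue [2, 32] -> pop 2, enqueue [11], visited so far: [41, 17, 14, 35, 2]
  queue [32, 11] -> pop 32, enqueue [none], visited so far: [41, 17, 14, 35, 2, 32]
  queue [11] -> pop 11, enqueue [none], visited so far: [41, 17, 14, 35, 2, 32, 11]
Result: [41, 17, 14, 35, 2, 32, 11]


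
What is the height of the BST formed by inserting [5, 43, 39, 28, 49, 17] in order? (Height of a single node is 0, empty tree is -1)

Insertion order: [5, 43, 39, 28, 49, 17]
Tree (level-order array): [5, None, 43, 39, 49, 28, None, None, None, 17]
Compute height bottom-up (empty subtree = -1):
  height(17) = 1 + max(-1, -1) = 0
  height(28) = 1 + max(0, -1) = 1
  height(39) = 1 + max(1, -1) = 2
  height(49) = 1 + max(-1, -1) = 0
  height(43) = 1 + max(2, 0) = 3
  height(5) = 1 + max(-1, 3) = 4
Height = 4


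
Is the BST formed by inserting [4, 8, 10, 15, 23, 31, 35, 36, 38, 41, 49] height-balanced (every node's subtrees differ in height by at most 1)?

Tree (level-order array): [4, None, 8, None, 10, None, 15, None, 23, None, 31, None, 35, None, 36, None, 38, None, 41, None, 49]
Definition: a tree is height-balanced if, at every node, |h(left) - h(right)| <= 1 (empty subtree has height -1).
Bottom-up per-node check:
  node 49: h_left=-1, h_right=-1, diff=0 [OK], height=0
  node 41: h_left=-1, h_right=0, diff=1 [OK], height=1
  node 38: h_left=-1, h_right=1, diff=2 [FAIL (|-1-1|=2 > 1)], height=2
  node 36: h_left=-1, h_right=2, diff=3 [FAIL (|-1-2|=3 > 1)], height=3
  node 35: h_left=-1, h_right=3, diff=4 [FAIL (|-1-3|=4 > 1)], height=4
  node 31: h_left=-1, h_right=4, diff=5 [FAIL (|-1-4|=5 > 1)], height=5
  node 23: h_left=-1, h_right=5, diff=6 [FAIL (|-1-5|=6 > 1)], height=6
  node 15: h_left=-1, h_right=6, diff=7 [FAIL (|-1-6|=7 > 1)], height=7
  node 10: h_left=-1, h_right=7, diff=8 [FAIL (|-1-7|=8 > 1)], height=8
  node 8: h_left=-1, h_right=8, diff=9 [FAIL (|-1-8|=9 > 1)], height=9
  node 4: h_left=-1, h_right=9, diff=10 [FAIL (|-1-9|=10 > 1)], height=10
Node 38 violates the condition: |-1 - 1| = 2 > 1.
Result: Not balanced


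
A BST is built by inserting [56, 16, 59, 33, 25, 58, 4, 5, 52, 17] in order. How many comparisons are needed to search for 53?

Search path for 53: 56 -> 16 -> 33 -> 52
Found: False
Comparisons: 4


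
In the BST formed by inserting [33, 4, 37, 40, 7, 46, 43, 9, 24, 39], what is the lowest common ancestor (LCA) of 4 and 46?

Tree insertion order: [33, 4, 37, 40, 7, 46, 43, 9, 24, 39]
Tree (level-order array): [33, 4, 37, None, 7, None, 40, None, 9, 39, 46, None, 24, None, None, 43]
In a BST, the LCA of p=4, q=46 is the first node v on the
root-to-leaf path with p <= v <= q (go left if both < v, right if both > v).
Walk from root:
  at 33: 4 <= 33 <= 46, this is the LCA
LCA = 33


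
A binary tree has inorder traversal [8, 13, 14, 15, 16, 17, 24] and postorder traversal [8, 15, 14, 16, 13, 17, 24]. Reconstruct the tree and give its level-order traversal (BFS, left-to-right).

Inorder:   [8, 13, 14, 15, 16, 17, 24]
Postorder: [8, 15, 14, 16, 13, 17, 24]
Algorithm: postorder visits root last, so walk postorder right-to-left;
each value is the root of the current inorder slice — split it at that
value, recurse on the right subtree first, then the left.
Recursive splits:
  root=24; inorder splits into left=[8, 13, 14, 15, 16, 17], right=[]
  root=17; inorder splits into left=[8, 13, 14, 15, 16], right=[]
  root=13; inorder splits into left=[8], right=[14, 15, 16]
  root=16; inorder splits into left=[14, 15], right=[]
  root=14; inorder splits into left=[], right=[15]
  root=15; inorder splits into left=[], right=[]
  root=8; inorder splits into left=[], right=[]
Reconstructed level-order: [24, 17, 13, 8, 16, 14, 15]


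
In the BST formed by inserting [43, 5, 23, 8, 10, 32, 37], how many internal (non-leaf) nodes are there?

Tree built from: [43, 5, 23, 8, 10, 32, 37]
Tree (level-order array): [43, 5, None, None, 23, 8, 32, None, 10, None, 37]
Rule: An internal node has at least one child.
Per-node child counts:
  node 43: 1 child(ren)
  node 5: 1 child(ren)
  node 23: 2 child(ren)
  node 8: 1 child(ren)
  node 10: 0 child(ren)
  node 32: 1 child(ren)
  node 37: 0 child(ren)
Matching nodes: [43, 5, 23, 8, 32]
Count of internal (non-leaf) nodes: 5


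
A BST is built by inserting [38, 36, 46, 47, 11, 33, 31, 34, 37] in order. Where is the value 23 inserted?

Starting tree (level order): [38, 36, 46, 11, 37, None, 47, None, 33, None, None, None, None, 31, 34]
Insertion path: 38 -> 36 -> 11 -> 33 -> 31
Result: insert 23 as left child of 31
Final tree (level order): [38, 36, 46, 11, 37, None, 47, None, 33, None, None, None, None, 31, 34, 23]


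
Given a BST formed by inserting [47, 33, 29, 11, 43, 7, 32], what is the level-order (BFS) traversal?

Tree insertion order: [47, 33, 29, 11, 43, 7, 32]
Tree (level-order array): [47, 33, None, 29, 43, 11, 32, None, None, 7]
BFS from the root, enqueuing left then right child of each popped node:
  queue [47] -> pop 47, enqueue [33], visited so far: [47]
  queue [33] -> pop 33, enqueue [29, 43], visited so far: [47, 33]
  queue [29, 43] -> pop 29, enqueue [11, 32], visited so far: [47, 33, 29]
  queue [43, 11, 32] -> pop 43, enqueue [none], visited so far: [47, 33, 29, 43]
  queue [11, 32] -> pop 11, enqueue [7], visited so far: [47, 33, 29, 43, 11]
  queue [32, 7] -> pop 32, enqueue [none], visited so far: [47, 33, 29, 43, 11, 32]
  queue [7] -> pop 7, enqueue [none], visited so far: [47, 33, 29, 43, 11, 32, 7]
Result: [47, 33, 29, 43, 11, 32, 7]


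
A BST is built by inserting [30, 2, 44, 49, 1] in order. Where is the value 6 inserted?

Starting tree (level order): [30, 2, 44, 1, None, None, 49]
Insertion path: 30 -> 2
Result: insert 6 as right child of 2
Final tree (level order): [30, 2, 44, 1, 6, None, 49]


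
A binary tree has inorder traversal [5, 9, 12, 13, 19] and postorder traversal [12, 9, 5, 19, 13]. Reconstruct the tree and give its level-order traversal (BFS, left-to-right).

Inorder:   [5, 9, 12, 13, 19]
Postorder: [12, 9, 5, 19, 13]
Algorithm: postorder visits root last, so walk postorder right-to-left;
each value is the root of the current inorder slice — split it at that
value, recurse on the right subtree first, then the left.
Recursive splits:
  root=13; inorder splits into left=[5, 9, 12], right=[19]
  root=19; inorder splits into left=[], right=[]
  root=5; inorder splits into left=[], right=[9, 12]
  root=9; inorder splits into left=[], right=[12]
  root=12; inorder splits into left=[], right=[]
Reconstructed level-order: [13, 5, 19, 9, 12]


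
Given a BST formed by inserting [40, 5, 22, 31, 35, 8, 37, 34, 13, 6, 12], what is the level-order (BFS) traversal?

Tree insertion order: [40, 5, 22, 31, 35, 8, 37, 34, 13, 6, 12]
Tree (level-order array): [40, 5, None, None, 22, 8, 31, 6, 13, None, 35, None, None, 12, None, 34, 37]
BFS from the root, enqueuing left then right child of each popped node:
  queue [40] -> pop 40, enqueue [5], visited so far: [40]
  queue [5] -> pop 5, enqueue [22], visited so far: [40, 5]
  queue [22] -> pop 22, enqueue [8, 31], visited so far: [40, 5, 22]
  queue [8, 31] -> pop 8, enqueue [6, 13], visited so far: [40, 5, 22, 8]
  queue [31, 6, 13] -> pop 31, enqueue [35], visited so far: [40, 5, 22, 8, 31]
  queue [6, 13, 35] -> pop 6, enqueue [none], visited so far: [40, 5, 22, 8, 31, 6]
  queue [13, 35] -> pop 13, enqueue [12], visited so far: [40, 5, 22, 8, 31, 6, 13]
  queue [35, 12] -> pop 35, enqueue [34, 37], visited so far: [40, 5, 22, 8, 31, 6, 13, 35]
  queue [12, 34, 37] -> pop 12, enqueue [none], visited so far: [40, 5, 22, 8, 31, 6, 13, 35, 12]
  queue [34, 37] -> pop 34, enqueue [none], visited so far: [40, 5, 22, 8, 31, 6, 13, 35, 12, 34]
  queue [37] -> pop 37, enqueue [none], visited so far: [40, 5, 22, 8, 31, 6, 13, 35, 12, 34, 37]
Result: [40, 5, 22, 8, 31, 6, 13, 35, 12, 34, 37]


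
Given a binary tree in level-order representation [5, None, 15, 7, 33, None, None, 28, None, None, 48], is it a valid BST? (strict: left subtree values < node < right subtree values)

Level-order array: [5, None, 15, 7, 33, None, None, 28, None, None, 48]
Validate using subtree bounds (lo, hi): at each node, require lo < value < hi,
then recurse left with hi=value and right with lo=value.
Preorder trace (stopping at first violation):
  at node 5 with bounds (-inf, +inf): OK
  at node 15 with bounds (5, +inf): OK
  at node 7 with bounds (5, 15): OK
  at node 33 with bounds (15, +inf): OK
  at node 28 with bounds (15, 33): OK
  at node 48 with bounds (28, 33): VIOLATION
Node 48 violates its bound: not (28 < 48 < 33).
Result: Not a valid BST


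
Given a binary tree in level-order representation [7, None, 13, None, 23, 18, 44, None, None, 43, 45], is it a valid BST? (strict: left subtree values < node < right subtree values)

Level-order array: [7, None, 13, None, 23, 18, 44, None, None, 43, 45]
Validate using subtree bounds (lo, hi): at each node, require lo < value < hi,
then recurse left with hi=value and right with lo=value.
Preorder trace (stopping at first violation):
  at node 7 with bounds (-inf, +inf): OK
  at node 13 with bounds (7, +inf): OK
  at node 23 with bounds (13, +inf): OK
  at node 18 with bounds (13, 23): OK
  at node 44 with bounds (23, +inf): OK
  at node 43 with bounds (23, 44): OK
  at node 45 with bounds (44, +inf): OK
No violation found at any node.
Result: Valid BST


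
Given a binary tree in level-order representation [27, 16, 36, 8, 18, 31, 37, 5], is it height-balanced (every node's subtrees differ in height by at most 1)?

Tree (level-order array): [27, 16, 36, 8, 18, 31, 37, 5]
Definition: a tree is height-balanced if, at every node, |h(left) - h(right)| <= 1 (empty subtree has height -1).
Bottom-up per-node check:
  node 5: h_left=-1, h_right=-1, diff=0 [OK], height=0
  node 8: h_left=0, h_right=-1, diff=1 [OK], height=1
  node 18: h_left=-1, h_right=-1, diff=0 [OK], height=0
  node 16: h_left=1, h_right=0, diff=1 [OK], height=2
  node 31: h_left=-1, h_right=-1, diff=0 [OK], height=0
  node 37: h_left=-1, h_right=-1, diff=0 [OK], height=0
  node 36: h_left=0, h_right=0, diff=0 [OK], height=1
  node 27: h_left=2, h_right=1, diff=1 [OK], height=3
All nodes satisfy the balance condition.
Result: Balanced


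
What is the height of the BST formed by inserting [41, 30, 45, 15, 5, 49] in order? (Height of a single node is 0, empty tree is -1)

Insertion order: [41, 30, 45, 15, 5, 49]
Tree (level-order array): [41, 30, 45, 15, None, None, 49, 5]
Compute height bottom-up (empty subtree = -1):
  height(5) = 1 + max(-1, -1) = 0
  height(15) = 1 + max(0, -1) = 1
  height(30) = 1 + max(1, -1) = 2
  height(49) = 1 + max(-1, -1) = 0
  height(45) = 1 + max(-1, 0) = 1
  height(41) = 1 + max(2, 1) = 3
Height = 3


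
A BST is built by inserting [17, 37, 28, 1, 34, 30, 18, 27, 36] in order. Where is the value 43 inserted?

Starting tree (level order): [17, 1, 37, None, None, 28, None, 18, 34, None, 27, 30, 36]
Insertion path: 17 -> 37
Result: insert 43 as right child of 37
Final tree (level order): [17, 1, 37, None, None, 28, 43, 18, 34, None, None, None, 27, 30, 36]


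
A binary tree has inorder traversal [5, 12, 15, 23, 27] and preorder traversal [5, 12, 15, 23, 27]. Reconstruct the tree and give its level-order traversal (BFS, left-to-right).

Inorder:  [5, 12, 15, 23, 27]
Preorder: [5, 12, 15, 23, 27]
Algorithm: preorder visits root first, so consume preorder in order;
for each root, split the current inorder slice at that value into
left-subtree inorder and right-subtree inorder, then recurse.
Recursive splits:
  root=5; inorder splits into left=[], right=[12, 15, 23, 27]
  root=12; inorder splits into left=[], right=[15, 23, 27]
  root=15; inorder splits into left=[], right=[23, 27]
  root=23; inorder splits into left=[], right=[27]
  root=27; inorder splits into left=[], right=[]
Reconstructed level-order: [5, 12, 15, 23, 27]


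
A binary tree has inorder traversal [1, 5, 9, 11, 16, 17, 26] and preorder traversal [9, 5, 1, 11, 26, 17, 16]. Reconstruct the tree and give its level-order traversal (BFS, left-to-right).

Inorder:  [1, 5, 9, 11, 16, 17, 26]
Preorder: [9, 5, 1, 11, 26, 17, 16]
Algorithm: preorder visits root first, so consume preorder in order;
for each root, split the current inorder slice at that value into
left-subtree inorder and right-subtree inorder, then recurse.
Recursive splits:
  root=9; inorder splits into left=[1, 5], right=[11, 16, 17, 26]
  root=5; inorder splits into left=[1], right=[]
  root=1; inorder splits into left=[], right=[]
  root=11; inorder splits into left=[], right=[16, 17, 26]
  root=26; inorder splits into left=[16, 17], right=[]
  root=17; inorder splits into left=[16], right=[]
  root=16; inorder splits into left=[], right=[]
Reconstructed level-order: [9, 5, 11, 1, 26, 17, 16]


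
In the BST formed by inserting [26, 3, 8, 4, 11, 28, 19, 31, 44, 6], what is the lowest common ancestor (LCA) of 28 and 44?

Tree insertion order: [26, 3, 8, 4, 11, 28, 19, 31, 44, 6]
Tree (level-order array): [26, 3, 28, None, 8, None, 31, 4, 11, None, 44, None, 6, None, 19]
In a BST, the LCA of p=28, q=44 is the first node v on the
root-to-leaf path with p <= v <= q (go left if both < v, right if both > v).
Walk from root:
  at 26: both 28 and 44 > 26, go right
  at 28: 28 <= 28 <= 44, this is the LCA
LCA = 28


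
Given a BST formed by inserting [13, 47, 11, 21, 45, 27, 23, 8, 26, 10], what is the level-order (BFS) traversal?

Tree insertion order: [13, 47, 11, 21, 45, 27, 23, 8, 26, 10]
Tree (level-order array): [13, 11, 47, 8, None, 21, None, None, 10, None, 45, None, None, 27, None, 23, None, None, 26]
BFS from the root, enqueuing left then right child of each popped node:
  queue [13] -> pop 13, enqueue [11, 47], visited so far: [13]
  queue [11, 47] -> pop 11, enqueue [8], visited so far: [13, 11]
  queue [47, 8] -> pop 47, enqueue [21], visited so far: [13, 11, 47]
  queue [8, 21] -> pop 8, enqueue [10], visited so far: [13, 11, 47, 8]
  queue [21, 10] -> pop 21, enqueue [45], visited so far: [13, 11, 47, 8, 21]
  queue [10, 45] -> pop 10, enqueue [none], visited so far: [13, 11, 47, 8, 21, 10]
  queue [45] -> pop 45, enqueue [27], visited so far: [13, 11, 47, 8, 21, 10, 45]
  queue [27] -> pop 27, enqueue [23], visited so far: [13, 11, 47, 8, 21, 10, 45, 27]
  queue [23] -> pop 23, enqueue [26], visited so far: [13, 11, 47, 8, 21, 10, 45, 27, 23]
  queue [26] -> pop 26, enqueue [none], visited so far: [13, 11, 47, 8, 21, 10, 45, 27, 23, 26]
Result: [13, 11, 47, 8, 21, 10, 45, 27, 23, 26]


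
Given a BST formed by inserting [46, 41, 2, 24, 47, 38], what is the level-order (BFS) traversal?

Tree insertion order: [46, 41, 2, 24, 47, 38]
Tree (level-order array): [46, 41, 47, 2, None, None, None, None, 24, None, 38]
BFS from the root, enqueuing left then right child of each popped node:
  queue [46] -> pop 46, enqueue [41, 47], visited so far: [46]
  queue [41, 47] -> pop 41, enqueue [2], visited so far: [46, 41]
  queue [47, 2] -> pop 47, enqueue [none], visited so far: [46, 41, 47]
  queue [2] -> pop 2, enqueue [24], visited so far: [46, 41, 47, 2]
  queue [24] -> pop 24, enqueue [38], visited so far: [46, 41, 47, 2, 24]
  queue [38] -> pop 38, enqueue [none], visited so far: [46, 41, 47, 2, 24, 38]
Result: [46, 41, 47, 2, 24, 38]


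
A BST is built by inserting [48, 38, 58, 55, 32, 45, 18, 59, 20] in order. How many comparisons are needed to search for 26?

Search path for 26: 48 -> 38 -> 32 -> 18 -> 20
Found: False
Comparisons: 5


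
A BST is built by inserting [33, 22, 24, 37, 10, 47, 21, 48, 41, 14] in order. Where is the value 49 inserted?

Starting tree (level order): [33, 22, 37, 10, 24, None, 47, None, 21, None, None, 41, 48, 14]
Insertion path: 33 -> 37 -> 47 -> 48
Result: insert 49 as right child of 48
Final tree (level order): [33, 22, 37, 10, 24, None, 47, None, 21, None, None, 41, 48, 14, None, None, None, None, 49]


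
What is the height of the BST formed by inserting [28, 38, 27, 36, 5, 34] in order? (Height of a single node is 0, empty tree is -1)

Insertion order: [28, 38, 27, 36, 5, 34]
Tree (level-order array): [28, 27, 38, 5, None, 36, None, None, None, 34]
Compute height bottom-up (empty subtree = -1):
  height(5) = 1 + max(-1, -1) = 0
  height(27) = 1 + max(0, -1) = 1
  height(34) = 1 + max(-1, -1) = 0
  height(36) = 1 + max(0, -1) = 1
  height(38) = 1 + max(1, -1) = 2
  height(28) = 1 + max(1, 2) = 3
Height = 3


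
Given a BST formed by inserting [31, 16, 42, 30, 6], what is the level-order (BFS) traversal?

Tree insertion order: [31, 16, 42, 30, 6]
Tree (level-order array): [31, 16, 42, 6, 30]
BFS from the root, enqueuing left then right child of each popped node:
  queue [31] -> pop 31, enqueue [16, 42], visited so far: [31]
  queue [16, 42] -> pop 16, enqueue [6, 30], visited so far: [31, 16]
  queue [42, 6, 30] -> pop 42, enqueue [none], visited so far: [31, 16, 42]
  queue [6, 30] -> pop 6, enqueue [none], visited so far: [31, 16, 42, 6]
  queue [30] -> pop 30, enqueue [none], visited so far: [31, 16, 42, 6, 30]
Result: [31, 16, 42, 6, 30]


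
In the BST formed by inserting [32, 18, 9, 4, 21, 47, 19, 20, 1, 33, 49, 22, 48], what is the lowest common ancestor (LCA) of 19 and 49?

Tree insertion order: [32, 18, 9, 4, 21, 47, 19, 20, 1, 33, 49, 22, 48]
Tree (level-order array): [32, 18, 47, 9, 21, 33, 49, 4, None, 19, 22, None, None, 48, None, 1, None, None, 20]
In a BST, the LCA of p=19, q=49 is the first node v on the
root-to-leaf path with p <= v <= q (go left if both < v, right if both > v).
Walk from root:
  at 32: 19 <= 32 <= 49, this is the LCA
LCA = 32


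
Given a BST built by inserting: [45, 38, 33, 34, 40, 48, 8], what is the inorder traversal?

Tree insertion order: [45, 38, 33, 34, 40, 48, 8]
Tree (level-order array): [45, 38, 48, 33, 40, None, None, 8, 34]
Inorder traversal: [8, 33, 34, 38, 40, 45, 48]


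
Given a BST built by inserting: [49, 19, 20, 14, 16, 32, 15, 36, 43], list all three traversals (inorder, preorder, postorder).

Tree insertion order: [49, 19, 20, 14, 16, 32, 15, 36, 43]
Tree (level-order array): [49, 19, None, 14, 20, None, 16, None, 32, 15, None, None, 36, None, None, None, 43]
Inorder (L, root, R): [14, 15, 16, 19, 20, 32, 36, 43, 49]
Preorder (root, L, R): [49, 19, 14, 16, 15, 20, 32, 36, 43]
Postorder (L, R, root): [15, 16, 14, 43, 36, 32, 20, 19, 49]


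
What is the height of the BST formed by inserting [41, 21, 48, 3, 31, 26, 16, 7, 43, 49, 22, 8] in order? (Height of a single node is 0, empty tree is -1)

Insertion order: [41, 21, 48, 3, 31, 26, 16, 7, 43, 49, 22, 8]
Tree (level-order array): [41, 21, 48, 3, 31, 43, 49, None, 16, 26, None, None, None, None, None, 7, None, 22, None, None, 8]
Compute height bottom-up (empty subtree = -1):
  height(8) = 1 + max(-1, -1) = 0
  height(7) = 1 + max(-1, 0) = 1
  height(16) = 1 + max(1, -1) = 2
  height(3) = 1 + max(-1, 2) = 3
  height(22) = 1 + max(-1, -1) = 0
  height(26) = 1 + max(0, -1) = 1
  height(31) = 1 + max(1, -1) = 2
  height(21) = 1 + max(3, 2) = 4
  height(43) = 1 + max(-1, -1) = 0
  height(49) = 1 + max(-1, -1) = 0
  height(48) = 1 + max(0, 0) = 1
  height(41) = 1 + max(4, 1) = 5
Height = 5


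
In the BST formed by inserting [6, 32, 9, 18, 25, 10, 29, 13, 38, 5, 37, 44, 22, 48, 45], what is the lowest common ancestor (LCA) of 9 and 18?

Tree insertion order: [6, 32, 9, 18, 25, 10, 29, 13, 38, 5, 37, 44, 22, 48, 45]
Tree (level-order array): [6, 5, 32, None, None, 9, 38, None, 18, 37, 44, 10, 25, None, None, None, 48, None, 13, 22, 29, 45]
In a BST, the LCA of p=9, q=18 is the first node v on the
root-to-leaf path with p <= v <= q (go left if both < v, right if both > v).
Walk from root:
  at 6: both 9 and 18 > 6, go right
  at 32: both 9 and 18 < 32, go left
  at 9: 9 <= 9 <= 18, this is the LCA
LCA = 9


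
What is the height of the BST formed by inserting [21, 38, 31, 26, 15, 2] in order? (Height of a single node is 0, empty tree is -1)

Insertion order: [21, 38, 31, 26, 15, 2]
Tree (level-order array): [21, 15, 38, 2, None, 31, None, None, None, 26]
Compute height bottom-up (empty subtree = -1):
  height(2) = 1 + max(-1, -1) = 0
  height(15) = 1 + max(0, -1) = 1
  height(26) = 1 + max(-1, -1) = 0
  height(31) = 1 + max(0, -1) = 1
  height(38) = 1 + max(1, -1) = 2
  height(21) = 1 + max(1, 2) = 3
Height = 3


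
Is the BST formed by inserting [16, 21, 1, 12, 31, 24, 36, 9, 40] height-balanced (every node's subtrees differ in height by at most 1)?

Tree (level-order array): [16, 1, 21, None, 12, None, 31, 9, None, 24, 36, None, None, None, None, None, 40]
Definition: a tree is height-balanced if, at every node, |h(left) - h(right)| <= 1 (empty subtree has height -1).
Bottom-up per-node check:
  node 9: h_left=-1, h_right=-1, diff=0 [OK], height=0
  node 12: h_left=0, h_right=-1, diff=1 [OK], height=1
  node 1: h_left=-1, h_right=1, diff=2 [FAIL (|-1-1|=2 > 1)], height=2
  node 24: h_left=-1, h_right=-1, diff=0 [OK], height=0
  node 40: h_left=-1, h_right=-1, diff=0 [OK], height=0
  node 36: h_left=-1, h_right=0, diff=1 [OK], height=1
  node 31: h_left=0, h_right=1, diff=1 [OK], height=2
  node 21: h_left=-1, h_right=2, diff=3 [FAIL (|-1-2|=3 > 1)], height=3
  node 16: h_left=2, h_right=3, diff=1 [OK], height=4
Node 1 violates the condition: |-1 - 1| = 2 > 1.
Result: Not balanced


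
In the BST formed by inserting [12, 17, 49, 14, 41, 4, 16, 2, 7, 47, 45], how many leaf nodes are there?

Tree built from: [12, 17, 49, 14, 41, 4, 16, 2, 7, 47, 45]
Tree (level-order array): [12, 4, 17, 2, 7, 14, 49, None, None, None, None, None, 16, 41, None, None, None, None, 47, 45]
Rule: A leaf has 0 children.
Per-node child counts:
  node 12: 2 child(ren)
  node 4: 2 child(ren)
  node 2: 0 child(ren)
  node 7: 0 child(ren)
  node 17: 2 child(ren)
  node 14: 1 child(ren)
  node 16: 0 child(ren)
  node 49: 1 child(ren)
  node 41: 1 child(ren)
  node 47: 1 child(ren)
  node 45: 0 child(ren)
Matching nodes: [2, 7, 16, 45]
Count of leaf nodes: 4


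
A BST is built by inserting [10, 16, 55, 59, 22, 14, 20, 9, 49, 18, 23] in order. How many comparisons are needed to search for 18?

Search path for 18: 10 -> 16 -> 55 -> 22 -> 20 -> 18
Found: True
Comparisons: 6


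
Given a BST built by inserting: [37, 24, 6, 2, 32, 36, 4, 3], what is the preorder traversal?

Tree insertion order: [37, 24, 6, 2, 32, 36, 4, 3]
Tree (level-order array): [37, 24, None, 6, 32, 2, None, None, 36, None, 4, None, None, 3]
Preorder traversal: [37, 24, 6, 2, 4, 3, 32, 36]


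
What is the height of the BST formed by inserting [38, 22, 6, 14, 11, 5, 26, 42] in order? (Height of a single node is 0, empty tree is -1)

Insertion order: [38, 22, 6, 14, 11, 5, 26, 42]
Tree (level-order array): [38, 22, 42, 6, 26, None, None, 5, 14, None, None, None, None, 11]
Compute height bottom-up (empty subtree = -1):
  height(5) = 1 + max(-1, -1) = 0
  height(11) = 1 + max(-1, -1) = 0
  height(14) = 1 + max(0, -1) = 1
  height(6) = 1 + max(0, 1) = 2
  height(26) = 1 + max(-1, -1) = 0
  height(22) = 1 + max(2, 0) = 3
  height(42) = 1 + max(-1, -1) = 0
  height(38) = 1 + max(3, 0) = 4
Height = 4


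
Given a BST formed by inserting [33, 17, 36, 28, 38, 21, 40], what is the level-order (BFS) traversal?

Tree insertion order: [33, 17, 36, 28, 38, 21, 40]
Tree (level-order array): [33, 17, 36, None, 28, None, 38, 21, None, None, 40]
BFS from the root, enqueuing left then right child of each popped node:
  queue [33] -> pop 33, enqueue [17, 36], visited so far: [33]
  queue [17, 36] -> pop 17, enqueue [28], visited so far: [33, 17]
  queue [36, 28] -> pop 36, enqueue [38], visited so far: [33, 17, 36]
  queue [28, 38] -> pop 28, enqueue [21], visited so far: [33, 17, 36, 28]
  queue [38, 21] -> pop 38, enqueue [40], visited so far: [33, 17, 36, 28, 38]
  queue [21, 40] -> pop 21, enqueue [none], visited so far: [33, 17, 36, 28, 38, 21]
  queue [40] -> pop 40, enqueue [none], visited so far: [33, 17, 36, 28, 38, 21, 40]
Result: [33, 17, 36, 28, 38, 21, 40]


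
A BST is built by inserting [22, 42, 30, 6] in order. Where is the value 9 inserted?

Starting tree (level order): [22, 6, 42, None, None, 30]
Insertion path: 22 -> 6
Result: insert 9 as right child of 6
Final tree (level order): [22, 6, 42, None, 9, 30]


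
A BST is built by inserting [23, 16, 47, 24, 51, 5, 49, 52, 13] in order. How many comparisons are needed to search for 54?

Search path for 54: 23 -> 47 -> 51 -> 52
Found: False
Comparisons: 4


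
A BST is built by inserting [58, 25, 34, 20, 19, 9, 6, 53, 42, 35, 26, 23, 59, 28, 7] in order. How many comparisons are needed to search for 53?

Search path for 53: 58 -> 25 -> 34 -> 53
Found: True
Comparisons: 4


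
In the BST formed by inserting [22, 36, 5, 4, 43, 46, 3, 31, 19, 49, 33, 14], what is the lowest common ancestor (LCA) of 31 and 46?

Tree insertion order: [22, 36, 5, 4, 43, 46, 3, 31, 19, 49, 33, 14]
Tree (level-order array): [22, 5, 36, 4, 19, 31, 43, 3, None, 14, None, None, 33, None, 46, None, None, None, None, None, None, None, 49]
In a BST, the LCA of p=31, q=46 is the first node v on the
root-to-leaf path with p <= v <= q (go left if both < v, right if both > v).
Walk from root:
  at 22: both 31 and 46 > 22, go right
  at 36: 31 <= 36 <= 46, this is the LCA
LCA = 36


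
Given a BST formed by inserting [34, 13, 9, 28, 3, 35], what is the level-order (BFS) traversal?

Tree insertion order: [34, 13, 9, 28, 3, 35]
Tree (level-order array): [34, 13, 35, 9, 28, None, None, 3]
BFS from the root, enqueuing left then right child of each popped node:
  queue [34] -> pop 34, enqueue [13, 35], visited so far: [34]
  queue [13, 35] -> pop 13, enqueue [9, 28], visited so far: [34, 13]
  queue [35, 9, 28] -> pop 35, enqueue [none], visited so far: [34, 13, 35]
  queue [9, 28] -> pop 9, enqueue [3], visited so far: [34, 13, 35, 9]
  queue [28, 3] -> pop 28, enqueue [none], visited so far: [34, 13, 35, 9, 28]
  queue [3] -> pop 3, enqueue [none], visited so far: [34, 13, 35, 9, 28, 3]
Result: [34, 13, 35, 9, 28, 3]


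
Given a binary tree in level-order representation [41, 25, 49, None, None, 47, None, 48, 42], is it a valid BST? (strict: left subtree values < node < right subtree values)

Level-order array: [41, 25, 49, None, None, 47, None, 48, 42]
Validate using subtree bounds (lo, hi): at each node, require lo < value < hi,
then recurse left with hi=value and right with lo=value.
Preorder trace (stopping at first violation):
  at node 41 with bounds (-inf, +inf): OK
  at node 25 with bounds (-inf, 41): OK
  at node 49 with bounds (41, +inf): OK
  at node 47 with bounds (41, 49): OK
  at node 48 with bounds (41, 47): VIOLATION
Node 48 violates its bound: not (41 < 48 < 47).
Result: Not a valid BST


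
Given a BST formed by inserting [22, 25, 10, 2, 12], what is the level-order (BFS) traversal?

Tree insertion order: [22, 25, 10, 2, 12]
Tree (level-order array): [22, 10, 25, 2, 12]
BFS from the root, enqueuing left then right child of each popped node:
  queue [22] -> pop 22, enqueue [10, 25], visited so far: [22]
  queue [10, 25] -> pop 10, enqueue [2, 12], visited so far: [22, 10]
  queue [25, 2, 12] -> pop 25, enqueue [none], visited so far: [22, 10, 25]
  queue [2, 12] -> pop 2, enqueue [none], visited so far: [22, 10, 25, 2]
  queue [12] -> pop 12, enqueue [none], visited so far: [22, 10, 25, 2, 12]
Result: [22, 10, 25, 2, 12]


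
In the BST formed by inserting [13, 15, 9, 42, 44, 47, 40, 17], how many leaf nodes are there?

Tree built from: [13, 15, 9, 42, 44, 47, 40, 17]
Tree (level-order array): [13, 9, 15, None, None, None, 42, 40, 44, 17, None, None, 47]
Rule: A leaf has 0 children.
Per-node child counts:
  node 13: 2 child(ren)
  node 9: 0 child(ren)
  node 15: 1 child(ren)
  node 42: 2 child(ren)
  node 40: 1 child(ren)
  node 17: 0 child(ren)
  node 44: 1 child(ren)
  node 47: 0 child(ren)
Matching nodes: [9, 17, 47]
Count of leaf nodes: 3


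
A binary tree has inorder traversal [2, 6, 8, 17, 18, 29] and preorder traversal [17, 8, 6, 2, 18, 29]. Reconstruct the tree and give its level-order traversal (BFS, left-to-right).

Inorder:  [2, 6, 8, 17, 18, 29]
Preorder: [17, 8, 6, 2, 18, 29]
Algorithm: preorder visits root first, so consume preorder in order;
for each root, split the current inorder slice at that value into
left-subtree inorder and right-subtree inorder, then recurse.
Recursive splits:
  root=17; inorder splits into left=[2, 6, 8], right=[18, 29]
  root=8; inorder splits into left=[2, 6], right=[]
  root=6; inorder splits into left=[2], right=[]
  root=2; inorder splits into left=[], right=[]
  root=18; inorder splits into left=[], right=[29]
  root=29; inorder splits into left=[], right=[]
Reconstructed level-order: [17, 8, 18, 6, 29, 2]


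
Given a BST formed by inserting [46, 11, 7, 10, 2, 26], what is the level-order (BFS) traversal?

Tree insertion order: [46, 11, 7, 10, 2, 26]
Tree (level-order array): [46, 11, None, 7, 26, 2, 10]
BFS from the root, enqueuing left then right child of each popped node:
  queue [46] -> pop 46, enqueue [11], visited so far: [46]
  queue [11] -> pop 11, enqueue [7, 26], visited so far: [46, 11]
  queue [7, 26] -> pop 7, enqueue [2, 10], visited so far: [46, 11, 7]
  queue [26, 2, 10] -> pop 26, enqueue [none], visited so far: [46, 11, 7, 26]
  queue [2, 10] -> pop 2, enqueue [none], visited so far: [46, 11, 7, 26, 2]
  queue [10] -> pop 10, enqueue [none], visited so far: [46, 11, 7, 26, 2, 10]
Result: [46, 11, 7, 26, 2, 10]


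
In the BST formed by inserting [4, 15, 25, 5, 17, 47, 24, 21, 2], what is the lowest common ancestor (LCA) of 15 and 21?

Tree insertion order: [4, 15, 25, 5, 17, 47, 24, 21, 2]
Tree (level-order array): [4, 2, 15, None, None, 5, 25, None, None, 17, 47, None, 24, None, None, 21]
In a BST, the LCA of p=15, q=21 is the first node v on the
root-to-leaf path with p <= v <= q (go left if both < v, right if both > v).
Walk from root:
  at 4: both 15 and 21 > 4, go right
  at 15: 15 <= 15 <= 21, this is the LCA
LCA = 15


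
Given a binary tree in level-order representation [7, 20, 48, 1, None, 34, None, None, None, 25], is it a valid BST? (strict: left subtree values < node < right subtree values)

Level-order array: [7, 20, 48, 1, None, 34, None, None, None, 25]
Validate using subtree bounds (lo, hi): at each node, require lo < value < hi,
then recurse left with hi=value and right with lo=value.
Preorder trace (stopping at first violation):
  at node 7 with bounds (-inf, +inf): OK
  at node 20 with bounds (-inf, 7): VIOLATION
Node 20 violates its bound: not (-inf < 20 < 7).
Result: Not a valid BST


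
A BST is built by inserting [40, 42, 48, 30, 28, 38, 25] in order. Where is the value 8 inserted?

Starting tree (level order): [40, 30, 42, 28, 38, None, 48, 25]
Insertion path: 40 -> 30 -> 28 -> 25
Result: insert 8 as left child of 25
Final tree (level order): [40, 30, 42, 28, 38, None, 48, 25, None, None, None, None, None, 8]


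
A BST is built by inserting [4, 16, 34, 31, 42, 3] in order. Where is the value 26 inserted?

Starting tree (level order): [4, 3, 16, None, None, None, 34, 31, 42]
Insertion path: 4 -> 16 -> 34 -> 31
Result: insert 26 as left child of 31
Final tree (level order): [4, 3, 16, None, None, None, 34, 31, 42, 26]


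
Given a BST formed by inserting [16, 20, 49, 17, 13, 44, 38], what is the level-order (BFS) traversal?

Tree insertion order: [16, 20, 49, 17, 13, 44, 38]
Tree (level-order array): [16, 13, 20, None, None, 17, 49, None, None, 44, None, 38]
BFS from the root, enqueuing left then right child of each popped node:
  queue [16] -> pop 16, enqueue [13, 20], visited so far: [16]
  queue [13, 20] -> pop 13, enqueue [none], visited so far: [16, 13]
  queue [20] -> pop 20, enqueue [17, 49], visited so far: [16, 13, 20]
  queue [17, 49] -> pop 17, enqueue [none], visited so far: [16, 13, 20, 17]
  queue [49] -> pop 49, enqueue [44], visited so far: [16, 13, 20, 17, 49]
  queue [44] -> pop 44, enqueue [38], visited so far: [16, 13, 20, 17, 49, 44]
  queue [38] -> pop 38, enqueue [none], visited so far: [16, 13, 20, 17, 49, 44, 38]
Result: [16, 13, 20, 17, 49, 44, 38]


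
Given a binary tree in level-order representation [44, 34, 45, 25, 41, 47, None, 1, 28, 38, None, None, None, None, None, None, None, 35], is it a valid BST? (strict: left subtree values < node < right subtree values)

Level-order array: [44, 34, 45, 25, 41, 47, None, 1, 28, 38, None, None, None, None, None, None, None, 35]
Validate using subtree bounds (lo, hi): at each node, require lo < value < hi,
then recurse left with hi=value and right with lo=value.
Preorder trace (stopping at first violation):
  at node 44 with bounds (-inf, +inf): OK
  at node 34 with bounds (-inf, 44): OK
  at node 25 with bounds (-inf, 34): OK
  at node 1 with bounds (-inf, 25): OK
  at node 28 with bounds (25, 34): OK
  at node 41 with bounds (34, 44): OK
  at node 38 with bounds (34, 41): OK
  at node 35 with bounds (34, 38): OK
  at node 45 with bounds (44, +inf): OK
  at node 47 with bounds (44, 45): VIOLATION
Node 47 violates its bound: not (44 < 47 < 45).
Result: Not a valid BST


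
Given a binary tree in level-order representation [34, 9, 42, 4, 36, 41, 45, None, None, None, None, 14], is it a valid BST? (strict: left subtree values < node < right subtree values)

Level-order array: [34, 9, 42, 4, 36, 41, 45, None, None, None, None, 14]
Validate using subtree bounds (lo, hi): at each node, require lo < value < hi,
then recurse left with hi=value and right with lo=value.
Preorder trace (stopping at first violation):
  at node 34 with bounds (-inf, +inf): OK
  at node 9 with bounds (-inf, 34): OK
  at node 4 with bounds (-inf, 9): OK
  at node 36 with bounds (9, 34): VIOLATION
Node 36 violates its bound: not (9 < 36 < 34).
Result: Not a valid BST


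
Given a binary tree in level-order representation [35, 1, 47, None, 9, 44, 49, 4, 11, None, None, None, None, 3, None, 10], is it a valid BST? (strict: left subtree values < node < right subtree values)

Level-order array: [35, 1, 47, None, 9, 44, 49, 4, 11, None, None, None, None, 3, None, 10]
Validate using subtree bounds (lo, hi): at each node, require lo < value < hi,
then recurse left with hi=value and right with lo=value.
Preorder trace (stopping at first violation):
  at node 35 with bounds (-inf, +inf): OK
  at node 1 with bounds (-inf, 35): OK
  at node 9 with bounds (1, 35): OK
  at node 4 with bounds (1, 9): OK
  at node 3 with bounds (1, 4): OK
  at node 11 with bounds (9, 35): OK
  at node 10 with bounds (9, 11): OK
  at node 47 with bounds (35, +inf): OK
  at node 44 with bounds (35, 47): OK
  at node 49 with bounds (47, +inf): OK
No violation found at any node.
Result: Valid BST
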